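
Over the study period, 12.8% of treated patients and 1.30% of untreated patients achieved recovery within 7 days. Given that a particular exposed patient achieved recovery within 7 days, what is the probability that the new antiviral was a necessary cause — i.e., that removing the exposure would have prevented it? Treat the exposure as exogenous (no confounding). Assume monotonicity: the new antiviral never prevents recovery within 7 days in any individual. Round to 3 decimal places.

PN ≈ 0.898

p₁ = 0.128, p₀ = 0.013.
Under exogeneity and monotonicity, PN = (p₁ − p₀) / p₁.
PN = (0.128 − 0.013) / 0.128 = 0.115 / 0.128 ≈ 0.8984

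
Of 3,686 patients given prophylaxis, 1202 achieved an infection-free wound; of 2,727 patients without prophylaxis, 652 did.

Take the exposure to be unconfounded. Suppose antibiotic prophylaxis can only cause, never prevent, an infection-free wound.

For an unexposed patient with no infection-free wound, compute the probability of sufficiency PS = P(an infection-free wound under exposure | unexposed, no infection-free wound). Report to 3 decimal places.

PS ≈ 0.114

p₁ = P(outcome | exposed) = 1202/3686 = 0.3261
p₀ = P(outcome | unexposed) = 652/2727 = 0.23909
Under exogeneity and monotonicity, PS = (p₁ − p₀) / (1 − p₀).
PS = (0.3261 − 0.23909) / (1 − 0.23909) = 0.087008 / 0.76091 ≈ 0.1143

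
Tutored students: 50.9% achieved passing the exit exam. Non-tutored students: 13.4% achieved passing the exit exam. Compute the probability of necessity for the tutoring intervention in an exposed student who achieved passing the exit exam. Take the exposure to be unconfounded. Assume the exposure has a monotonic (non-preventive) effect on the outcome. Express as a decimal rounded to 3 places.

p₁ = 0.509, p₀ = 0.134.
Under exogeneity and monotonicity, PN = (p₁ − p₀) / p₁.
PN = (0.509 − 0.134) / 0.509 = 0.375 / 0.509 ≈ 0.7367

PN ≈ 0.737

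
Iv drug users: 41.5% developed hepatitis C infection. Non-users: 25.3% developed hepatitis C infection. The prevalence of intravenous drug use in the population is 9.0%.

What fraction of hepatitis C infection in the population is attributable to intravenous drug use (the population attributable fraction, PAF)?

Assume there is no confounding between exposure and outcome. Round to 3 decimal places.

PAF ≈ 0.054

p₁ = 0.415, p₀ = 0.253.
Overall risk P(Y=1) = π·p₁ + (1−π)·p₀ = 0.09×0.415 + 0.91×0.253 = 0.26758.
Under exogeneity, PAF = [P(Y=1) − p₀] / P(Y=1).
PAF = (0.26758 − 0.253) / 0.26758 ≈ 0.0545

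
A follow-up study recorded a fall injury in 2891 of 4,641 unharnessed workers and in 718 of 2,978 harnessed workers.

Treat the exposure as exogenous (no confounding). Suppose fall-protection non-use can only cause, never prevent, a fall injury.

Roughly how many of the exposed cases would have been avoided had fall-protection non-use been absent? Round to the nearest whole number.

p₁ = P(outcome | exposed) = 2891/4641 = 0.62293
p₀ = P(outcome | unexposed) = 718/2978 = 0.2411
PN = (p₁ − p₀)/p₁ = (0.62293 − 0.2411) / 0.62293 ≈ 0.61295.
Attributable cases ≈ PN × (exposed cases) = 0.61295 × 2891 ≈ 1772.05.

about 1772 cases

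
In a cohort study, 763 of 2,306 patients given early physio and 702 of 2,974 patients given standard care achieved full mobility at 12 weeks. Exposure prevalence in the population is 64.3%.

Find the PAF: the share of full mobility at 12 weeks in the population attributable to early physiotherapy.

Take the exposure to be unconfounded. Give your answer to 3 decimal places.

p₁ = P(outcome | exposed) = 763/2306 = 0.33088
p₀ = P(outcome | unexposed) = 702/2974 = 0.23605
Overall risk P(Y=1) = π·p₁ + (1−π)·p₀ = 0.643×0.33088 + 0.357×0.23605 = 0.29702.
Under exogeneity, PAF = [P(Y=1) − p₀] / P(Y=1).
PAF = (0.29702 − 0.23605) / 0.29702 ≈ 0.2053

PAF ≈ 0.205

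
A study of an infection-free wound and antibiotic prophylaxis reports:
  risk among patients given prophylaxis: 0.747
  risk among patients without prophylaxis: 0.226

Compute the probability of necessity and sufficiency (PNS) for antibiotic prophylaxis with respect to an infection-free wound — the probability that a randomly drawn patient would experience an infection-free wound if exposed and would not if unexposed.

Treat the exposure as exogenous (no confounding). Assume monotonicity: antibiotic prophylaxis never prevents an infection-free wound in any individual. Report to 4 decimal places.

PNS ≈ 0.5210

Let p₁ = 0.747, p₀ = 0.226.
Under exogeneity and monotonicity, PNS = p₁ − p₀.
PNS = 0.747 − 0.226 = 0.521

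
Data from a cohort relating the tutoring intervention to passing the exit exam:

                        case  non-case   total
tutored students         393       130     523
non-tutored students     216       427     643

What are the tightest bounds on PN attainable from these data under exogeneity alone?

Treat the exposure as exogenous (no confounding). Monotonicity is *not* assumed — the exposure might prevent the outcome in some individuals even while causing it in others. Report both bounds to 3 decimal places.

0.553 ≤ PN ≤ 0.884

p₁ = P(outcome | exposed) = 393/523 = 0.75143
p₀ = P(outcome | unexposed) = 216/643 = 0.33593
Under exogeneity alone the bounds on PN are max{0,(p₁−p₀)/p₁} ≤ PN ≤ min{1,(1−p₀)/p₁}.
  lower = (p₁ − p₀)/p₁ = 0.41551 / 0.75143 ≈ 0.5530
  upper = min{1, (1 − p₀)/p₁} = 0.66407 / 0.75143 ≈ 0.8837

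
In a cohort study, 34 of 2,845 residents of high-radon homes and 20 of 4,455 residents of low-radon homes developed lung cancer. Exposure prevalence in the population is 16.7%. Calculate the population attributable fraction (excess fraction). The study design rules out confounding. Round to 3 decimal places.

p₁ = P(outcome | exposed) = 34/2845 = 0.011951
p₀ = P(outcome | unexposed) = 20/4455 = 0.0044893
Overall risk P(Y=1) = π·p₁ + (1−π)·p₀ = 0.167×0.011951 + 0.833×0.0044893 = 0.0057354.
Under exogeneity, PAF = [P(Y=1) − p₀] / P(Y=1).
PAF = (0.0057354 − 0.0044893) / 0.0057354 ≈ 0.2173

PAF ≈ 0.217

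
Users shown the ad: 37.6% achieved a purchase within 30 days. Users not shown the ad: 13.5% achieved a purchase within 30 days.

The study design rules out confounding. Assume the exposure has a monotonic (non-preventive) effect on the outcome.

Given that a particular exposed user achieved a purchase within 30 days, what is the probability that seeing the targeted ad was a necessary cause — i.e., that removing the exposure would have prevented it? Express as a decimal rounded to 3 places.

PN ≈ 0.641

p₁ = 0.376, p₀ = 0.135.
Under exogeneity and monotonicity, PN = (p₁ − p₀) / p₁.
PN = (0.376 − 0.135) / 0.376 = 0.241 / 0.376 ≈ 0.6410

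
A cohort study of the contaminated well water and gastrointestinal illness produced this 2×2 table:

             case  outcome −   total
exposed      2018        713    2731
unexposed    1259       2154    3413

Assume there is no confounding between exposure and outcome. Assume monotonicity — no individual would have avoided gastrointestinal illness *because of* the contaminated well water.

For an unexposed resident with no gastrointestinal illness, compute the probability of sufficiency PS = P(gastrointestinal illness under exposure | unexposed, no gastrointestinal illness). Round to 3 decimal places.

PS ≈ 0.586

p₁ = P(outcome | exposed) = 2018/2731 = 0.73892
p₀ = P(outcome | unexposed) = 1259/3413 = 0.36888
Under exogeneity and monotonicity, PS = (p₁ − p₀) / (1 − p₀).
PS = (0.73892 − 0.36888) / (1 − 0.36888) = 0.37004 / 0.63112 ≈ 0.5863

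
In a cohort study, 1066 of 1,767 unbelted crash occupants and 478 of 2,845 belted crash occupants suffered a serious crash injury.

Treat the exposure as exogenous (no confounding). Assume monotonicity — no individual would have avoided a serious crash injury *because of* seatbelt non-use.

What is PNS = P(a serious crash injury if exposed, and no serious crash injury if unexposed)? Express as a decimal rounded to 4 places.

p₁ = P(outcome | exposed) = 1066/1767 = 0.60328
p₀ = P(outcome | unexposed) = 478/2845 = 0.16801
Under exogeneity and monotonicity, PNS = p₁ − p₀.
PNS = 0.60328 − 0.16801 = 0.43527

PNS ≈ 0.4353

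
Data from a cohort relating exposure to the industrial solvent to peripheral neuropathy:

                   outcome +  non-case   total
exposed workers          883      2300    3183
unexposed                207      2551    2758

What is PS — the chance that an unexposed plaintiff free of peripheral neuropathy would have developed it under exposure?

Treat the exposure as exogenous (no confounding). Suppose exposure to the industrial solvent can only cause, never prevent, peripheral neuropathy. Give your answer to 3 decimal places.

PS ≈ 0.219

p₁ = P(outcome | exposed) = 883/3183 = 0.27741
p₀ = P(outcome | unexposed) = 207/2758 = 0.075054
Under exogeneity and monotonicity, PS = (p₁ − p₀)/(1 − p₀).
PS = (0.27741 − 0.075054) / 0.92495 ≈ 0.2188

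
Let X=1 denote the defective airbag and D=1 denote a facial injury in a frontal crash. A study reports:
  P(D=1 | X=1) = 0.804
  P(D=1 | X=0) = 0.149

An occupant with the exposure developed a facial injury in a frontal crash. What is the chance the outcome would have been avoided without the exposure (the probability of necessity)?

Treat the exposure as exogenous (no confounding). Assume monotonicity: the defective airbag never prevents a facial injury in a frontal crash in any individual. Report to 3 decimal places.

Let p₁ = 0.804, p₀ = 0.149.
Under exogeneity and monotonicity, PN = (p₁ − p₀) / p₁.
PN = (0.804 − 0.149) / 0.804 = 0.655 / 0.804 ≈ 0.8147

PN ≈ 0.815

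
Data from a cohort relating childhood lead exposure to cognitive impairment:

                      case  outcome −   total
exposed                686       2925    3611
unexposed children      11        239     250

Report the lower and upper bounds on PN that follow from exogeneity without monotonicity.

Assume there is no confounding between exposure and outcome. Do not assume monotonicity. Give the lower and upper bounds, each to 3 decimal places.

p₁ = P(outcome | exposed) = 686/3611 = 0.18998
p₀ = P(outcome | unexposed) = 11/250 = 0.044
Under exogeneity alone the bounds on PN are max{0,(p₁−p₀)/p₁} ≤ PN ≤ min{1,(1−p₀)/p₁}.
  lower = (p₁ − p₀)/p₁ = 0.14598 / 0.18998 ≈ 0.7684
  upper = min{1, (1 − p₀)/p₁} = 0.956 / 0.18998 ≈ 5.0322 → capped at 1

0.768 ≤ PN ≤ 1.000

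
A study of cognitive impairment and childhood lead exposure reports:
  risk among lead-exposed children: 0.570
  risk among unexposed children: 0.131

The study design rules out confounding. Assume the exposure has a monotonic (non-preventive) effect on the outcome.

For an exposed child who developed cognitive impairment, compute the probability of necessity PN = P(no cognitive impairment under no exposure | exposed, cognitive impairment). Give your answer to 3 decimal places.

Let p₁ = 0.57, p₀ = 0.131.
Under exogeneity and monotonicity, PN = (p₁ − p₀) / p₁.
PN = (0.57 − 0.131) / 0.57 = 0.439 / 0.57 ≈ 0.7702

PN ≈ 0.770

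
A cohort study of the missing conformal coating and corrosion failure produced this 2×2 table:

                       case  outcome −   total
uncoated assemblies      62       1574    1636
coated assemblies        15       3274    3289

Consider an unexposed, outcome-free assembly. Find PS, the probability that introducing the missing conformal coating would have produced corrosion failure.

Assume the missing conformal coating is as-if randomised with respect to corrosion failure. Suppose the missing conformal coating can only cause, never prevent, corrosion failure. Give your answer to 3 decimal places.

p₁ = P(outcome | exposed) = 62/1636 = 0.037897
p₀ = P(outcome | unexposed) = 15/3289 = 0.0045607
Under exogeneity and monotonicity, PS = (p₁ − p₀)/(1 − p₀).
PS = (0.037897 − 0.0045607) / 0.99544 ≈ 0.0335

PS ≈ 0.033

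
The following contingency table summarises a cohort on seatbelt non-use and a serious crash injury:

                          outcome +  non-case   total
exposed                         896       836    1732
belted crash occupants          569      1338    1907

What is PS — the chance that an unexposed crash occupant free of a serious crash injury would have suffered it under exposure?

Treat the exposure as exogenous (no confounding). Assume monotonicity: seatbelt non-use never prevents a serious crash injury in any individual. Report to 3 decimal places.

PS ≈ 0.312

p₁ = P(outcome | exposed) = 896/1732 = 0.51732
p₀ = P(outcome | unexposed) = 569/1907 = 0.29837
Under exogeneity and monotonicity, PS = (p₁ − p₀)/(1 − p₀).
PS = (0.51732 − 0.29837) / 0.70163 ≈ 0.3121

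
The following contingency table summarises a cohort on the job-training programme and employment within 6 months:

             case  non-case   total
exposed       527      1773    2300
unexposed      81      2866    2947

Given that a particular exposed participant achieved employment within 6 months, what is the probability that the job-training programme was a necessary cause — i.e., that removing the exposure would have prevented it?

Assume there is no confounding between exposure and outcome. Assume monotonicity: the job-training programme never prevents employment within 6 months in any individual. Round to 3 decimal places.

PN ≈ 0.880

p₁ = P(outcome | exposed) = 527/2300 = 0.22913
p₀ = P(outcome | unexposed) = 81/2947 = 0.027486
Under exogeneity and monotonicity, PN = (p₁ − p₀)/p₁.
PN = (0.22913 − 0.027486) / 0.22913 ≈ 0.8800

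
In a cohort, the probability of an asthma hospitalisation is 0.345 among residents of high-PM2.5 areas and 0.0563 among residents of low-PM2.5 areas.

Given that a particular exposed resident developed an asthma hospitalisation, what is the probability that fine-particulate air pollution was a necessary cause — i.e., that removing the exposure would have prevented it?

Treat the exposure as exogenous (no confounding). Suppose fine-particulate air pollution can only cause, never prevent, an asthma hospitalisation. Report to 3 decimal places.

Let p₁ = 0.345, p₀ = 0.0563.
Under exogeneity and monotonicity, PN = (p₁ − p₀) / p₁.
PN = (0.345 − 0.0563) / 0.345 = 0.2887 / 0.345 ≈ 0.8368

PN ≈ 0.837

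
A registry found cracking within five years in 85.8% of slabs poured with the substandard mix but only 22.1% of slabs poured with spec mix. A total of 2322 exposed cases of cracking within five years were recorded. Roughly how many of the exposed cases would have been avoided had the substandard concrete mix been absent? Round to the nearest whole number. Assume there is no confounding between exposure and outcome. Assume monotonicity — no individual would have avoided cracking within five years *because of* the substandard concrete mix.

about 1724 cases

p₁ = 0.858, p₀ = 0.221.
PN = (p₁ − p₀)/p₁ = (0.858 − 0.221) / 0.858 ≈ 0.74242.
Attributable cases ≈ PN × (exposed cases) = 0.74242 × 2322 ≈ 1723.91.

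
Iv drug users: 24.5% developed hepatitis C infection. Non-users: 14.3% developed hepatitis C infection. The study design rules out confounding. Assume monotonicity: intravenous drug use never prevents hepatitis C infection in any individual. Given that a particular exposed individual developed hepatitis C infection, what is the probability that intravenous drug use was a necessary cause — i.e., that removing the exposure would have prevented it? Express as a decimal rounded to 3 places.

p₁ = 0.245, p₀ = 0.143.
Under exogeneity and monotonicity, PN = (p₁ − p₀) / p₁.
PN = (0.245 − 0.143) / 0.245 = 0.102 / 0.245 ≈ 0.4163

PN ≈ 0.416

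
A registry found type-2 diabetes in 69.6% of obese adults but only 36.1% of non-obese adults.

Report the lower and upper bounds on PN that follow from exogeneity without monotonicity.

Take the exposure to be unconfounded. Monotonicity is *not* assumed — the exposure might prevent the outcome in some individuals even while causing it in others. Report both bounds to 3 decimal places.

0.481 ≤ PN ≤ 0.918

p₁ = 0.696, p₀ = 0.361.
Under exogeneity alone the bounds on PN are max{0,(p₁−p₀)/p₁} ≤ PN ≤ min{1,(1−p₀)/p₁}.
  lower = (p₁ − p₀)/p₁ = 0.335 / 0.696 ≈ 0.4813
  upper = min{1, (1 − p₀)/p₁} = 0.639 / 0.696 ≈ 0.9181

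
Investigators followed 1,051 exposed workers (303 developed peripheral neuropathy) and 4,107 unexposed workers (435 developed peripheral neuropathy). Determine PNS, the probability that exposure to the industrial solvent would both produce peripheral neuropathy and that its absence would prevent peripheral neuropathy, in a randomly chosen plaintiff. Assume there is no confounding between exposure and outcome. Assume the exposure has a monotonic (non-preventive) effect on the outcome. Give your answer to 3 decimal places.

PNS ≈ 0.182

p₁ = P(outcome | exposed) = 303/1051 = 0.2883
p₀ = P(outcome | unexposed) = 435/4107 = 0.10592
Under exogeneity and monotonicity, PNS = p₁ − p₀.
PNS = 0.2883 − 0.10592 = 0.18238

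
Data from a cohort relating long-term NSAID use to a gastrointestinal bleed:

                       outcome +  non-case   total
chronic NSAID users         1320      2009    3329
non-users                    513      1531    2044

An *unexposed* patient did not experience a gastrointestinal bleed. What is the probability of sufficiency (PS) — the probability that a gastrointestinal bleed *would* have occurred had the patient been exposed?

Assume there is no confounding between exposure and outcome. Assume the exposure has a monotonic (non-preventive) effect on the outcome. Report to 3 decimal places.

PS ≈ 0.194

p₁ = P(outcome | exposed) = 1320/3329 = 0.39652
p₀ = P(outcome | unexposed) = 513/2044 = 0.25098
Under exogeneity and monotonicity, PS = (p₁ − p₀)/(1 − p₀).
PS = (0.39652 − 0.25098) / 0.74902 ≈ 0.1943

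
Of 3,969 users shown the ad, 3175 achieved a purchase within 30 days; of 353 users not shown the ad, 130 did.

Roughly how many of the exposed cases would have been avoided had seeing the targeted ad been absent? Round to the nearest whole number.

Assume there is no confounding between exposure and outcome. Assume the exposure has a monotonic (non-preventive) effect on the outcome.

p₁ = P(outcome | exposed) = 3175/3969 = 0.79995
p₀ = P(outcome | unexposed) = 130/353 = 0.36827
PN = (p₁ − p₀)/p₁ = (0.79995 − 0.36827) / 0.79995 ≈ 0.53963.
Attributable cases ≈ PN × (exposed cases) = 0.53963 × 3175 ≈ 1713.33.

about 1713 cases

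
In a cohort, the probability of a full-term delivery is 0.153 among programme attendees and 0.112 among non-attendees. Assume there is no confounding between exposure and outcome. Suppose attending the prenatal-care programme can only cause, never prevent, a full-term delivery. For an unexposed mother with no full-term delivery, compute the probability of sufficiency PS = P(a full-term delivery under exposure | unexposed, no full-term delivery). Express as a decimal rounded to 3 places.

Let p₁ = 0.153, p₀ = 0.112.
Under exogeneity and monotonicity, PS = (p₁ − p₀) / (1 − p₀).
PS = (0.153 − 0.112) / (1 − 0.112) = 0.041 / 0.888 ≈ 0.0462

PS ≈ 0.046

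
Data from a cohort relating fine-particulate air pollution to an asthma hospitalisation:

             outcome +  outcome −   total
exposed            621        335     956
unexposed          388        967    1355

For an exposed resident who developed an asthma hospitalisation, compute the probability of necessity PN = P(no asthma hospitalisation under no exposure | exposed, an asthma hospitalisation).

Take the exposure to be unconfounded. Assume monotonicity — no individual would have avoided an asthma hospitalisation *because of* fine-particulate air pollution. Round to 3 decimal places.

PN ≈ 0.559

p₁ = P(outcome | exposed) = 621/956 = 0.64958
p₀ = P(outcome | unexposed) = 388/1355 = 0.28635
Under exogeneity and monotonicity, PN = (p₁ − p₀)/p₁.
PN = (0.64958 − 0.28635) / 0.64958 ≈ 0.5592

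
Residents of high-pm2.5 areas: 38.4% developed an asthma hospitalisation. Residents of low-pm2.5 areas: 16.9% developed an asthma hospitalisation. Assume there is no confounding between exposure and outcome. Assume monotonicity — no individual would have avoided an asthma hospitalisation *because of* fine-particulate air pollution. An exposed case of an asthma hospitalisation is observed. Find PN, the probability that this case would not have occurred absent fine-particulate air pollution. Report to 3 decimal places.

p₁ = 0.384, p₀ = 0.169.
Under exogeneity and monotonicity, PN = (p₁ − p₀) / p₁.
PN = (0.384 − 0.169) / 0.384 = 0.215 / 0.384 ≈ 0.5599

PN ≈ 0.560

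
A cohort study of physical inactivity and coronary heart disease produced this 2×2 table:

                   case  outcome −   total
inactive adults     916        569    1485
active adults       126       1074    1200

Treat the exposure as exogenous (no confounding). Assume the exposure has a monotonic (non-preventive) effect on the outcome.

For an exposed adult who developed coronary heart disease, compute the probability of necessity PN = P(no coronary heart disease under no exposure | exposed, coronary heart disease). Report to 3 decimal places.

PN ≈ 0.830

p₁ = P(outcome | exposed) = 916/1485 = 0.61684
p₀ = P(outcome | unexposed) = 126/1200 = 0.105
Under exogeneity and monotonicity, PN = (p₁ − p₀)/p₁.
PN = (0.61684 − 0.105) / 0.61684 ≈ 0.8298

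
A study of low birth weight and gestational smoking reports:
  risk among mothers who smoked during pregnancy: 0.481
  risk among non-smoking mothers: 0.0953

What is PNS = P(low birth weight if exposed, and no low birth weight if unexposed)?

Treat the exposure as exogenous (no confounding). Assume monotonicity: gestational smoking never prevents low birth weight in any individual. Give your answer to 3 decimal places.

PNS ≈ 0.386

Let p₁ = 0.481, p₀ = 0.0953.
Under exogeneity and monotonicity, PNS = p₁ − p₀.
PNS = 0.481 − 0.0953 = 0.3857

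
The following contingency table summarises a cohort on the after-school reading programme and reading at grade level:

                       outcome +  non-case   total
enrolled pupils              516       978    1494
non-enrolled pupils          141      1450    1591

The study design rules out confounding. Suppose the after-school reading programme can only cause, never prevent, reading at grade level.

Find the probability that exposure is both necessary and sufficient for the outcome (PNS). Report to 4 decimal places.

PNS ≈ 0.2568

p₁ = P(outcome | exposed) = 516/1494 = 0.34538
p₀ = P(outcome | unexposed) = 141/1591 = 0.088624
Under exogeneity and monotonicity, PNS = p₁ − p₀.
PNS = 0.34538 − 0.088624 = 0.25676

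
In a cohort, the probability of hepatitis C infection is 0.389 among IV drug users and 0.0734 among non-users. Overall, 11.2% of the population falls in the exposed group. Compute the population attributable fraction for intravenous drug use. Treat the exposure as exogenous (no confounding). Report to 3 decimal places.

Let p₁ = 0.389, p₀ = 0.0734.
Overall risk P(Y=1) = π·p₁ + (1−π)·p₀ = 0.112×0.389 + 0.888×0.0734 = 0.10875.
Under exogeneity, PAF = [P(Y=1) − p₀] / P(Y=1).
PAF = (0.10875 − 0.0734) / 0.10875 ≈ 0.3250

PAF ≈ 0.325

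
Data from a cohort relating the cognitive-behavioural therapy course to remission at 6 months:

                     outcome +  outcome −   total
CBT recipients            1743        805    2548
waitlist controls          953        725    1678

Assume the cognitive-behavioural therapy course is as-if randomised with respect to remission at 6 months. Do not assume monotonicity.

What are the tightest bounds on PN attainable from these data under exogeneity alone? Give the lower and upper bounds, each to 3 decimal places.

0.170 ≤ PN ≤ 0.632

p₁ = P(outcome | exposed) = 1743/2548 = 0.68407
p₀ = P(outcome | unexposed) = 953/1678 = 0.56794
Under exogeneity alone the bounds on PN are max{0,(p₁−p₀)/p₁} ≤ PN ≤ min{1,(1−p₀)/p₁}.
  lower = (p₁ − p₀)/p₁ = 0.11613 / 0.68407 ≈ 0.1698
  upper = min{1, (1 − p₀)/p₁} = 0.43206 / 0.68407 ≈ 0.6316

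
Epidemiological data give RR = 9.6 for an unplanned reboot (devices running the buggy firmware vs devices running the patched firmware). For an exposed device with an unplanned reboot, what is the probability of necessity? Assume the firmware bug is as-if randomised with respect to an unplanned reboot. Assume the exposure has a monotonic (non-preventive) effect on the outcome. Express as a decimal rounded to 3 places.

PN ≈ 0.896

Under exogeneity and monotonicity, PN = (RR − 1) / RR = 1 − 1/RR.
PN = (9.6 − 1) / 9.6 = 8.6 / 9.6 ≈ 0.8958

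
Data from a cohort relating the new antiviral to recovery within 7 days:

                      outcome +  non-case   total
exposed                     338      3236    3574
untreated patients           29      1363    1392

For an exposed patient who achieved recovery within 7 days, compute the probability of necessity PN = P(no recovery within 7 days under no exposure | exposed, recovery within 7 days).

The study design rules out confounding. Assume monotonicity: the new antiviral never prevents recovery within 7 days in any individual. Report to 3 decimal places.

p₁ = P(outcome | exposed) = 338/3574 = 0.094572
p₀ = P(outcome | unexposed) = 29/1392 = 0.020833
Under exogeneity and monotonicity, PN = (p₁ − p₀) / p₁.
PN = (0.094572 − 0.020833) / 0.094572 = 0.073739 / 0.094572 ≈ 0.7797

PN ≈ 0.780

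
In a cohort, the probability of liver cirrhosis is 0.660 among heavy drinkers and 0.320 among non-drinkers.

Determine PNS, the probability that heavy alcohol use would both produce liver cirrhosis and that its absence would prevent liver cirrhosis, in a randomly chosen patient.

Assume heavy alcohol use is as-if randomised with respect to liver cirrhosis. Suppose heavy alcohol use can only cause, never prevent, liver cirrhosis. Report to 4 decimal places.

PNS ≈ 0.3400

Let p₁ = 0.66, p₀ = 0.32.
Under exogeneity and monotonicity, PNS = p₁ − p₀.
PNS = 0.66 − 0.32 = 0.34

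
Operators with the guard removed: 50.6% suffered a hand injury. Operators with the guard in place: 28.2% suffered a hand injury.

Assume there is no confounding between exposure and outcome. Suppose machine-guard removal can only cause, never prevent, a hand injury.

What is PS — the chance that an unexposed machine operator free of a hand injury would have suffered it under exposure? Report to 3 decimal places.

PS ≈ 0.312

p₁ = 0.506, p₀ = 0.282.
Under exogeneity and monotonicity, PS = (p₁ − p₀) / (1 − p₀).
PS = (0.506 − 0.282) / (1 − 0.282) = 0.224 / 0.718 ≈ 0.3120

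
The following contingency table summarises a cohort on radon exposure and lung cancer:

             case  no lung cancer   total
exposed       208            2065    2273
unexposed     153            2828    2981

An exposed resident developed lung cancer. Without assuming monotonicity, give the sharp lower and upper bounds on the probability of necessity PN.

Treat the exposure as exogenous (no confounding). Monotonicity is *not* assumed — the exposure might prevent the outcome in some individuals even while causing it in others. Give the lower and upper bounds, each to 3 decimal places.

p₁ = P(outcome | exposed) = 208/2273 = 0.091509
p₀ = P(outcome | unexposed) = 153/2981 = 0.051325
Under exogeneity alone the bounds on PN are max{0,(p₁−p₀)/p₁} ≤ PN ≤ min{1,(1−p₀)/p₁}.
  lower = (p₁ − p₀)/p₁ = 0.040184 / 0.091509 ≈ 0.4391
  upper = min{1, (1 − p₀)/p₁} = 0.94867 / 0.091509 ≈ 10.3670 → capped at 1

0.439 ≤ PN ≤ 1.000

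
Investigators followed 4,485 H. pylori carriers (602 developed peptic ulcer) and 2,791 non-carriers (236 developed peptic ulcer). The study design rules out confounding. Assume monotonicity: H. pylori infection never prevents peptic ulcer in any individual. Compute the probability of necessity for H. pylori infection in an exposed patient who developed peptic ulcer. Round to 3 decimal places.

PN ≈ 0.370

p₁ = P(outcome | exposed) = 602/4485 = 0.13423
p₀ = P(outcome | unexposed) = 236/2791 = 0.084558
Under exogeneity and monotonicity, PN = (p₁ − p₀) / p₁.
PN = (0.13423 − 0.084558) / 0.13423 = 0.049668 / 0.13423 ≈ 0.3700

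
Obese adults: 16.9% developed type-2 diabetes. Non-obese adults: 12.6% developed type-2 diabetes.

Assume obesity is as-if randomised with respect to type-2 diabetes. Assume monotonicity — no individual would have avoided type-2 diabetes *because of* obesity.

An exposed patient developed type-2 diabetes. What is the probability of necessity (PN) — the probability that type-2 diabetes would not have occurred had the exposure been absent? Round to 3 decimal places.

p₁ = 0.169, p₀ = 0.126.
Under exogeneity and monotonicity, PN = (p₁ − p₀) / p₁.
PN = (0.169 − 0.126) / 0.169 = 0.043 / 0.169 ≈ 0.2544

PN ≈ 0.254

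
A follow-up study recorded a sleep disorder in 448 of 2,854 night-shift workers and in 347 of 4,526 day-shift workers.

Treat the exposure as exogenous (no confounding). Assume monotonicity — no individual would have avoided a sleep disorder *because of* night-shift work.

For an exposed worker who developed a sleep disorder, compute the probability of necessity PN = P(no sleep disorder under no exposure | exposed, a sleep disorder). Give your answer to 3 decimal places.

PN ≈ 0.512

p₁ = P(outcome | exposed) = 448/2854 = 0.15697
p₀ = P(outcome | unexposed) = 347/4526 = 0.076668
Under exogeneity and monotonicity, PN = (p₁ − p₀) / p₁.
PN = (0.15697 − 0.076668) / 0.15697 = 0.080305 / 0.15697 ≈ 0.5116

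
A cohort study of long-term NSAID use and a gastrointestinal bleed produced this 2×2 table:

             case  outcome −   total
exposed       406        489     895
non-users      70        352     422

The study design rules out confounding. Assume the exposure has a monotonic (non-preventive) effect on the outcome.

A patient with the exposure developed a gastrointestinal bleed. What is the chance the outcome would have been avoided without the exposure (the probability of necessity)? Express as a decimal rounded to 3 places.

PN ≈ 0.634

p₁ = P(outcome | exposed) = 406/895 = 0.45363
p₀ = P(outcome | unexposed) = 70/422 = 0.16588
Under exogeneity and monotonicity, PN = (p₁ − p₀) / p₁.
PN = (0.45363 − 0.16588) / 0.45363 = 0.28775 / 0.45363 ≈ 0.6343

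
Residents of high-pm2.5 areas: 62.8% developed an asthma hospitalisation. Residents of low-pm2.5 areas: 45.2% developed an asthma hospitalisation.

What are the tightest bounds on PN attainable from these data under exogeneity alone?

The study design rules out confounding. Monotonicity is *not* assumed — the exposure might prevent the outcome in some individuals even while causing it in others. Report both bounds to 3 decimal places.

p₁ = 0.628, p₀ = 0.452.
Under exogeneity alone the bounds on PN are max{0,(p₁−p₀)/p₁} ≤ PN ≤ min{1,(1−p₀)/p₁}.
  lower = (p₁ − p₀)/p₁ = 0.176 / 0.628 ≈ 0.2803
  upper = min{1, (1 − p₀)/p₁} = 0.548 / 0.628 ≈ 0.8726

0.280 ≤ PN ≤ 0.873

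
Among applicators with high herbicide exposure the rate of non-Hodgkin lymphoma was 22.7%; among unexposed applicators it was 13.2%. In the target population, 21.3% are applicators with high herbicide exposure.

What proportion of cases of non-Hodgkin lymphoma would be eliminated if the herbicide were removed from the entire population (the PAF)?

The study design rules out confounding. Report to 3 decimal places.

PAF ≈ 0.133

p₁ = 0.227, p₀ = 0.132.
Overall risk P(Y=1) = π·p₁ + (1−π)·p₀ = 0.213×0.227 + 0.787×0.132 = 0.15224.
Under exogeneity, PAF = [P(Y=1) − p₀] / P(Y=1).
PAF = (0.15224 − 0.132) / 0.15224 ≈ 0.1329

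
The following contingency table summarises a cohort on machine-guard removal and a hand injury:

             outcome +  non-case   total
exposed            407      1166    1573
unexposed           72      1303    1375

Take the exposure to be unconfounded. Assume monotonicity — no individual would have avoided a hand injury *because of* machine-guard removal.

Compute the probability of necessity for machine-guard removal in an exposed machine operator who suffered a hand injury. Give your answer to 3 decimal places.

p₁ = P(outcome | exposed) = 407/1573 = 0.25874
p₀ = P(outcome | unexposed) = 72/1375 = 0.052364
Under exogeneity and monotonicity, PN = (p₁ − p₀)/p₁.
PN = (0.25874 − 0.052364) / 0.25874 ≈ 0.7976

PN ≈ 0.798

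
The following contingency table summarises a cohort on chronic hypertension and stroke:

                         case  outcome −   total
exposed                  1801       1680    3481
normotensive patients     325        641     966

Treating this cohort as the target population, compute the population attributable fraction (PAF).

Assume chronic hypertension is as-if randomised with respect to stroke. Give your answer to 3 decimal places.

PAF ≈ 0.296

p₁ = P(outcome | exposed) = 1801/3481 = 0.51738
p₀ = P(outcome | unexposed) = 325/966 = 0.33644
Exposure prevalence π = 3481/4447 = 0.78277; overall risk P(Y=1) = 0.47808.
Under exogeneity, PAF = [P(Y=1) − p₀]/P(Y=1).
PAF = (0.47808 − 0.33644) / 0.47808 ≈ 0.2963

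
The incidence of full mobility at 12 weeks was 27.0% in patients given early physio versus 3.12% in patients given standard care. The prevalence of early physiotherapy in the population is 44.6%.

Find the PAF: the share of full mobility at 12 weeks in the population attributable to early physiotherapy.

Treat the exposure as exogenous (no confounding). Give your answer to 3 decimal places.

PAF ≈ 0.773

p₁ = 0.27, p₀ = 0.0312.
Overall risk P(Y=1) = π·p₁ + (1−π)·p₀ = 0.446×0.27 + 0.554×0.0312 = 0.1377.
Under exogeneity, PAF = [P(Y=1) − p₀] / P(Y=1).
PAF = (0.1377 − 0.0312) / 0.1377 ≈ 0.7734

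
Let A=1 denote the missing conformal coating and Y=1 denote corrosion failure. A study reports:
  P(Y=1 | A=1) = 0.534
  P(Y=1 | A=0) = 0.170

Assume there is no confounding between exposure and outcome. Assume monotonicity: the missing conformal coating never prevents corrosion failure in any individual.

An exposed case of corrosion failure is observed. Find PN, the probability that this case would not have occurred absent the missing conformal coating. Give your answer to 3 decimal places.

Let p₁ = 0.534, p₀ = 0.17.
Under exogeneity and monotonicity, PN = (p₁ − p₀) / p₁.
PN = (0.534 − 0.17) / 0.534 = 0.364 / 0.534 ≈ 0.6816

PN ≈ 0.682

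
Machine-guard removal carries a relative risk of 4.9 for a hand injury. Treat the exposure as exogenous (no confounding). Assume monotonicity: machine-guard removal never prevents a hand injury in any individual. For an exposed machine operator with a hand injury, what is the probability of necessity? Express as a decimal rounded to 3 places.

Under exogeneity and monotonicity, PN = (RR − 1) / RR = 1 − 1/RR.
PN = (4.9 − 1) / 4.9 = 3.9 / 4.9 ≈ 0.7959

PN ≈ 0.796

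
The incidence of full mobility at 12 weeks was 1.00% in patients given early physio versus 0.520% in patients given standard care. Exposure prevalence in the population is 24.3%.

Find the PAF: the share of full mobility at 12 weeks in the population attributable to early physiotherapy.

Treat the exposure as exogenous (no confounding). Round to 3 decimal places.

p₁ = 0.01, p₀ = 0.0052.
Overall risk P(Y=1) = π·p₁ + (1−π)·p₀ = 0.243×0.01 + 0.757×0.0052 = 0.0063664.
Under exogeneity, PAF = [P(Y=1) − p₀] / P(Y=1).
PAF = (0.0063664 − 0.0052) / 0.0063664 ≈ 0.1832

PAF ≈ 0.183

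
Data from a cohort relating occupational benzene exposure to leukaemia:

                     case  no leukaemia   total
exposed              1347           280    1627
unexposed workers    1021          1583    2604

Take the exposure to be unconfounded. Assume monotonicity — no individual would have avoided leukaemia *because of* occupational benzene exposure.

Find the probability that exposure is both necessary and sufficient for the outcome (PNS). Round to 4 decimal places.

PNS ≈ 0.4358

p₁ = P(outcome | exposed) = 1347/1627 = 0.8279
p₀ = P(outcome | unexposed) = 1021/2604 = 0.39209
Under exogeneity and monotonicity, PNS = p₁ − p₀.
PNS = 0.8279 − 0.39209 = 0.43582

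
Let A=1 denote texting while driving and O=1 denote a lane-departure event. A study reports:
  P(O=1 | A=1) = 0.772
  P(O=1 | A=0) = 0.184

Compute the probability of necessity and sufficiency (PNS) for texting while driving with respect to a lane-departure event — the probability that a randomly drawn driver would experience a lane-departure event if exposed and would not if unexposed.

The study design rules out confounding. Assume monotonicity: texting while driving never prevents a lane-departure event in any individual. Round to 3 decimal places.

Let p₁ = 0.772, p₀ = 0.184.
Under exogeneity and monotonicity, PNS = p₁ − p₀.
PNS = 0.772 − 0.184 = 0.588

PNS ≈ 0.588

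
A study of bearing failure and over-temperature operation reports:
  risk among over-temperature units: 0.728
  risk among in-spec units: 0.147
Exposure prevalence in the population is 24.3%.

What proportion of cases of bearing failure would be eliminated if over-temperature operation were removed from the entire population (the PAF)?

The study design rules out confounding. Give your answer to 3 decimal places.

Let p₁ = 0.728, p₀ = 0.147.
Overall risk P(Y=1) = π·p₁ + (1−π)·p₀ = 0.243×0.728 + 0.757×0.147 = 0.28818.
Under exogeneity, PAF = [P(Y=1) − p₀] / P(Y=1).
PAF = (0.28818 − 0.147) / 0.28818 ≈ 0.4899

PAF ≈ 0.490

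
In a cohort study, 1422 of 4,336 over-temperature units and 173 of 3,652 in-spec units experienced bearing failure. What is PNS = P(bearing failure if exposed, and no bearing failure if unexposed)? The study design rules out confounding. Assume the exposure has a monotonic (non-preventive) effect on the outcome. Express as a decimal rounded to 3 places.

p₁ = P(outcome | exposed) = 1422/4336 = 0.32795
p₀ = P(outcome | unexposed) = 173/3652 = 0.047371
Under exogeneity and monotonicity, PNS = p₁ − p₀.
PNS = 0.32795 − 0.047371 = 0.28058

PNS ≈ 0.281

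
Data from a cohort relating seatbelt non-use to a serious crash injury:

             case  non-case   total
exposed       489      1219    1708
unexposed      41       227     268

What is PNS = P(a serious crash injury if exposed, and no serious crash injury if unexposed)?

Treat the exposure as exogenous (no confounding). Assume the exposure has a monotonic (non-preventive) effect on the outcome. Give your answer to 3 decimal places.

p₁ = P(outcome | exposed) = 489/1708 = 0.2863
p₀ = P(outcome | unexposed) = 41/268 = 0.15299
Under exogeneity and monotonicity, PNS = p₁ − p₀.
PNS = 0.2863 − 0.15299 = 0.13331

PNS ≈ 0.133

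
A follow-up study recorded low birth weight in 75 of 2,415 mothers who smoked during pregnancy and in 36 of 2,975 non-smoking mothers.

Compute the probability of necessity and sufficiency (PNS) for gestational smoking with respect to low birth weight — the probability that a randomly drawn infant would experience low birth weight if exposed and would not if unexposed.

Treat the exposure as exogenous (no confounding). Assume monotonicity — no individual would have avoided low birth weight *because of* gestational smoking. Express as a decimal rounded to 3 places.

PNS ≈ 0.019

p₁ = P(outcome | exposed) = 75/2415 = 0.031056
p₀ = P(outcome | unexposed) = 36/2975 = 0.012101
Under exogeneity and monotonicity, PNS = p₁ − p₀.
PNS = 0.031056 − 0.012101 = 0.018955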